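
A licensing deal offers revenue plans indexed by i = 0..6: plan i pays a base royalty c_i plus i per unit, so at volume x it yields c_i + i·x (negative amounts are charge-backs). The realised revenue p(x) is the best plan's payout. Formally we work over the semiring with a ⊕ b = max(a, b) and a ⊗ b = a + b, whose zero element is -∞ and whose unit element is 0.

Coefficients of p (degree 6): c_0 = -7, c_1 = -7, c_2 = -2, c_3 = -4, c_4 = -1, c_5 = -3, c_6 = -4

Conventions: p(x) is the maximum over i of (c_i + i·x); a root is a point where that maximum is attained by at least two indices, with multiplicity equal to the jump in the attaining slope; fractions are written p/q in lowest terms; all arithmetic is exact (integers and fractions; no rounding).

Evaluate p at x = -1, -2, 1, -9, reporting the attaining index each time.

p(-1) = max(-7+0·(-1)=-7, -7+1·(-1)=-8, -2+2·(-1)=-4, -4+3·(-1)=-7, -1+4·(-1)=-5, -3+5·(-1)=-8, -4+6·(-1)=-10) = -4 (attained by i=2)
p(-2) = max(-7+0·(-2)=-7, -7+1·(-2)=-9, -2+2·(-2)=-6, -4+3·(-2)=-10, -1+4·(-2)=-9, -3+5·(-2)=-13, -4+6·(-2)=-16) = -6 (attained by i=2)
p(1) = max(-7+0·1=-7, -7+1·1=-6, -2+2·1=0, -4+3·1=-1, -1+4·1=3, -3+5·1=2, -4+6·1=2) = 3 (attained by i=4)
p(-9) = max(-7+0·(-9)=-7, -7+1·(-9)=-16, -2+2·(-9)=-20, -4+3·(-9)=-31, -1+4·(-9)=-37, -3+5·(-9)=-48, -4+6·(-9)=-58) = -7 (attained by i=0)
Answer: p(-1) = -4; p(-2) = -6; p(1) = 3; p(-9) = -7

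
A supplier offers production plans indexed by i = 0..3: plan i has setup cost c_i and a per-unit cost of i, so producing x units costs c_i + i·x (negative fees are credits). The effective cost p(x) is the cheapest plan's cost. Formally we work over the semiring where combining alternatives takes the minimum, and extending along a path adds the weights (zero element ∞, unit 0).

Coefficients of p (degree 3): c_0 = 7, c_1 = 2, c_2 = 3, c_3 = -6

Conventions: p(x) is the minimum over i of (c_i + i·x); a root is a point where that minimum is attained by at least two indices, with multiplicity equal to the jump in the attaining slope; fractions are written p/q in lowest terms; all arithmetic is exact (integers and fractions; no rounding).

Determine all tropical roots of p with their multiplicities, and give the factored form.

hull edge (i=0, c=7) to (i=1, c=2): slope -5, span 1
hull edge (i=1, c=2) to (i=3, c=-6): slope -4, span 2
Factored form: p(x) = -6 ⊗ (x ⊕ 4) ⊗ (x ⊕ 4) ⊗ (x ⊕ 5)
Answer: roots = 4 (mult 2), 5 (mult 1)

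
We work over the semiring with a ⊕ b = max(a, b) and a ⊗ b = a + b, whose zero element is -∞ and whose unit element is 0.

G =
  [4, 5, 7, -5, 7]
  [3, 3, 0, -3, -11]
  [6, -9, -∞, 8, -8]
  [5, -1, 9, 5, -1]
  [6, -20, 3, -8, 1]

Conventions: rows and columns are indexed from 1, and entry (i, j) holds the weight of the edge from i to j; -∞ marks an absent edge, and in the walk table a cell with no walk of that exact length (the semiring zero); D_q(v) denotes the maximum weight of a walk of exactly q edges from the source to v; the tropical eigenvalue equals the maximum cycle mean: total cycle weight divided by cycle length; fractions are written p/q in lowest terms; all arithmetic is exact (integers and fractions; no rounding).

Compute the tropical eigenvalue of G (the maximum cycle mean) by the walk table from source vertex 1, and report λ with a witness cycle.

q=0: [0, -∞, -∞, -∞, -∞]
q=1: [4, 5, 7, -5, 7]
q=2: [13, 9, 11, 15, 11]
q=3: [20, 18, 24, 20, 20]
q=4: [30, 25, 29, 32, 27]
q=5: [37, 35, 41, 37, 37]
Optimal cycle mean attained by: cycle 3->4->3, total 8 + 9, length 2.
Answer: λ = 17/2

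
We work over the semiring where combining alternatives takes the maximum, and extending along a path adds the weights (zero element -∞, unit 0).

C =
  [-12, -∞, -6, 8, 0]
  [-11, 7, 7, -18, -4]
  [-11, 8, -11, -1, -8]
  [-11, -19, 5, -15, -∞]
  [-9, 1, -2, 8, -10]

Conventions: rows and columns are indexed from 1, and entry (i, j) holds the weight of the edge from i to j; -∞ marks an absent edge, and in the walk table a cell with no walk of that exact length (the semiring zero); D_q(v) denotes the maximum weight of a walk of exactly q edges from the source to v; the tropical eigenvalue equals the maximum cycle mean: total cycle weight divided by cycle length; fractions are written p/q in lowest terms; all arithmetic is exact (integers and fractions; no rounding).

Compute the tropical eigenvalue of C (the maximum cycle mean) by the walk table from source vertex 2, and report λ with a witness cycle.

q=0: [-∞, 0, -∞, -∞, -∞]
q=1: [-11, 7, 7, -18, -4]
q=2: [-4, 15, 14, 6, 3]
q=3: [4, 22, 22, 13, 11]
q=4: [11, 30, 29, 21, 18]
q=5: [19, 37, 37, 28, 26]
Optimal cycle mean attained by: cycle 2->3->2, total 7 + 8, length 2.
Answer: λ = 15/2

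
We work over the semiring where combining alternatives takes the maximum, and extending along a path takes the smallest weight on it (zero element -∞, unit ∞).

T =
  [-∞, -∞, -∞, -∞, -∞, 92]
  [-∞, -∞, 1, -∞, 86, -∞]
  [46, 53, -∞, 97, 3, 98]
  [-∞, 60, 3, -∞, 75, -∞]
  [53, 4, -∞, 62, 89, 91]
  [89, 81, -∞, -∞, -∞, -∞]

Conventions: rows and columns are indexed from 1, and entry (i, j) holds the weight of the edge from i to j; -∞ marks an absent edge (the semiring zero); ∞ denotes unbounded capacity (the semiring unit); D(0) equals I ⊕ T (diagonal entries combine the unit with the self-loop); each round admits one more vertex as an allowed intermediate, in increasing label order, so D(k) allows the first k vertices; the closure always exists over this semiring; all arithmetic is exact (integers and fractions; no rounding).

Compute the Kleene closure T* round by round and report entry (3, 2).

D(0):
  [∞, -∞, -∞, -∞, -∞, 92]
  [-∞, ∞, 1, -∞, 86, -∞]
  [46, 53, ∞, 97, 3, 98]
  [-∞, 60, 3, ∞, 75, -∞]
  [53, 4, -∞, 62, ∞, 91]
  [89, 81, -∞, -∞, -∞, ∞]
D(1):
  [∞, -∞, -∞, -∞, -∞, 92]
  [-∞, ∞, 1, -∞, 86, -∞]
  [46, 53, ∞, 97, 3, 98]
  [-∞, 60, 3, ∞, 75, -∞]
  [53, 4, -∞, 62, ∞, 91]
  [89, 81, -∞, -∞, -∞, ∞]
D(2):
  [∞, -∞, -∞, -∞, -∞, 92]
  [-∞, ∞, 1, -∞, 86, -∞]
  [46, 53, ∞, 97, 53, 98]
  [-∞, 60, 3, ∞, 75, -∞]
  [53, 4, 1, 62, ∞, 91]
  [89, 81, 1, -∞, 81, ∞]
D(3):
  [∞, -∞, -∞, -∞, -∞, 92]
  [1, ∞, 1, 1, 86, 1]
  [46, 53, ∞, 97, 53, 98]
  [3, 60, 3, ∞, 75, 3]
  [53, 4, 1, 62, ∞, 91]
  [89, 81, 1, 1, 81, ∞]
D(4):
  [∞, -∞, -∞, -∞, -∞, 92]
  [1, ∞, 1, 1, 86, 1]
  [46, 60, ∞, 97, 75, 98]
  [3, 60, 3, ∞, 75, 3]
  [53, 60, 3, 62, ∞, 91]
  [89, 81, 1, 1, 81, ∞]
D(5):
  [∞, -∞, -∞, -∞, -∞, 92]
  [53, ∞, 3, 62, 86, 86]
  [53, 60, ∞, 97, 75, 98]
  [53, 60, 3, ∞, 75, 75]
  [53, 60, 3, 62, ∞, 91]
  [89, 81, 3, 62, 81, ∞]
D(6):
  [∞, 81, 3, 62, 81, 92]
  [86, ∞, 3, 62, 86, 86]
  [89, 81, ∞, 97, 81, 98]
  [75, 75, 3, ∞, 75, 75]
  [89, 81, 3, 62, ∞, 91]
  [89, 81, 3, 62, 81, ∞]
Answer: T*[3][2] = 81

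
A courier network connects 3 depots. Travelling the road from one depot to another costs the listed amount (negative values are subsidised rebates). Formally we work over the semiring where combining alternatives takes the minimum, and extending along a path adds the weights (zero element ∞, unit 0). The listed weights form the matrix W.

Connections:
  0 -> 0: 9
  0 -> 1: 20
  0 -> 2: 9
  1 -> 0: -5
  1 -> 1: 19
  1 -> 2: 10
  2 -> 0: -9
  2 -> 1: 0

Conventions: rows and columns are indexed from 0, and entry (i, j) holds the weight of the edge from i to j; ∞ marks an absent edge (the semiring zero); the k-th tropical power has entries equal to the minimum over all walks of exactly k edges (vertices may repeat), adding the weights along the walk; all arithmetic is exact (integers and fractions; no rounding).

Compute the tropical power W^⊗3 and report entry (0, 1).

W^⊗2:
  [0, 9, 18]
  [1, 10, 4]
  [-5, 11, 0]
W^⊗3:
  [4, 18, 9]
  [-5, 4, 10]
  [-9, 0, 4]
Key observation: the optimum is the walk 0->0->2->1, with weight 9 + 9 + 0 = 18.
Optimal value attained by: walk 0->0->2->1.
Answer: (W^⊗3)[0][1] = 18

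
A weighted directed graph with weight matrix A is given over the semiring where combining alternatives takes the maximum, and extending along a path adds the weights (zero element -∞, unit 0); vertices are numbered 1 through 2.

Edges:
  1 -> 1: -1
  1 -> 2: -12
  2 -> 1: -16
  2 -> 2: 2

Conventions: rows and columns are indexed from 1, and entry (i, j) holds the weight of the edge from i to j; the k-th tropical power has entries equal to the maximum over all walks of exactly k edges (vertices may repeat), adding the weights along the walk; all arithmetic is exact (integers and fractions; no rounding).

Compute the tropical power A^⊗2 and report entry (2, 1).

A^⊗2:
  [-2, -10]
  [-14, 4]
Key observation: the optimum is the walk 2->2->1, with weight 2 + (-16) = -14.
Optimal value attained by: walk 2->2->1.
Answer: (A^⊗2)[2][1] = -14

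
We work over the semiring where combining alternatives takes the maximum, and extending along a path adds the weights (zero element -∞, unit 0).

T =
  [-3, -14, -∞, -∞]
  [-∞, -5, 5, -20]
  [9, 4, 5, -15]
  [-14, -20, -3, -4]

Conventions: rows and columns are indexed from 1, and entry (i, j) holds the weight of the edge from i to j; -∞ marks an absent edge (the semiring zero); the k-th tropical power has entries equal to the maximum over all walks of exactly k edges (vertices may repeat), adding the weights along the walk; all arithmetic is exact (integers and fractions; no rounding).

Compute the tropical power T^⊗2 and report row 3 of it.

T^⊗2:
  [-6, -17, -9, -34]
  [14, 9, 10, -10]
  [14, 9, 10, -10]
  [6, 1, 2, -8]
Answer: row 3 of T^⊗2 = [14, 9, 10, -10]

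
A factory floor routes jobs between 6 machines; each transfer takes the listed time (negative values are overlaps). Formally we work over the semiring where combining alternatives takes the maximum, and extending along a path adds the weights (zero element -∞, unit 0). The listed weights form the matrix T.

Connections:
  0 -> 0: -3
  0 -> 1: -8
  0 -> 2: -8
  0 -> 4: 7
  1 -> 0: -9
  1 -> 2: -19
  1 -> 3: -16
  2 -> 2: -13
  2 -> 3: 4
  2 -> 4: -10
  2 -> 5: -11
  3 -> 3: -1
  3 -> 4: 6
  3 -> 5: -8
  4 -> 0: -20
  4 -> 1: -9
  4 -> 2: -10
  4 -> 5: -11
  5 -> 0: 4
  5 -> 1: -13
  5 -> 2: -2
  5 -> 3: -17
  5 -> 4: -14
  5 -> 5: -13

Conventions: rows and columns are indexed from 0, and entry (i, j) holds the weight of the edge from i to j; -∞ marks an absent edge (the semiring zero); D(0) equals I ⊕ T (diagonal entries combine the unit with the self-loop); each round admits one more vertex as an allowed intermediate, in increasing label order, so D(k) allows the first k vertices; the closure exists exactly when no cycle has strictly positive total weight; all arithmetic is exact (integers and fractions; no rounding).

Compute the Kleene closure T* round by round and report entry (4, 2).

D(0):
  [0, -8, -8, -∞, 7, -∞]
  [-9, 0, -19, -16, -∞, -∞]
  [-∞, -∞, 0, 4, -10, -11]
  [-∞, -∞, -∞, 0, 6, -8]
  [-20, -9, -10, -∞, 0, -11]
  [4, -13, -2, -17, -14, 0]
D(1):
  [0, -8, -8, -∞, 7, -∞]
  [-9, 0, -17, -16, -2, -∞]
  [-∞, -∞, 0, 4, -10, -11]
  [-∞, -∞, -∞, 0, 6, -8]
  [-20, -9, -10, -∞, 0, -11]
  [4, -4, -2, -17, 11, 0]
D(2):
  [0, -8, -8, -24, 7, -∞]
  [-9, 0, -17, -16, -2, -∞]
  [-∞, -∞, 0, 4, -10, -11]
  [-∞, -∞, -∞, 0, 6, -8]
  [-18, -9, -10, -25, 0, -11]
  [4, -4, -2, -17, 11, 0]
D(3):
  [0, -8, -8, -4, 7, -19]
  [-9, 0, -17, -13, -2, -28]
  [-∞, -∞, 0, 4, -10, -11]
  [-∞, -∞, -∞, 0, 6, -8]
  [-18, -9, -10, -6, 0, -11]
  [4, -4, -2, 2, 11, 0]
D(4):
  [0, -8, -8, -4, 7, -12]
  [-9, 0, -17, -13, -2, -21]
  [-∞, -∞, 0, 4, 10, -4]
  [-∞, -∞, -∞, 0, 6, -8]
  [-18, -9, -10, -6, 0, -11]
  [4, -4, -2, 2, 11, 0]
D(5):
  [0, -2, -3, 1, 7, -4]
  [-9, 0, -12, -8, -2, -13]
  [-8, 1, 0, 4, 10, -1]
  [-12, -3, -4, 0, 6, -5]
  [-18, -9, -10, -6, 0, -11]
  [4, 2, 1, 5, 11, 0]
D(6):
  [0, -2, -3, 1, 7, -4]
  [-9, 0, -12, -8, -2, -13]
  [3, 1, 0, 4, 10, -1]
  [-1, -3, -4, 0, 6, -5]
  [-7, -9, -10, -6, 0, -11]
  [4, 2, 1, 5, 11, 0]
Answer: T*[4][2] = -10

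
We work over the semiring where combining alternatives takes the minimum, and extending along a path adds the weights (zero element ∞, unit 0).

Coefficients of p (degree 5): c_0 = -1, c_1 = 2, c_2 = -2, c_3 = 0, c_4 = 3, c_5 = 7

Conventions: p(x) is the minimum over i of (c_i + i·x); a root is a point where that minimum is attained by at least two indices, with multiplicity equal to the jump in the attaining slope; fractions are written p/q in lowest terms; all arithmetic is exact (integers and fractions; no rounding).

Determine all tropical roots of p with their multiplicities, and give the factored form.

hull edge (i=0, c=-1) to (i=2, c=-2): slope -1/2, span 2
hull edge (i=2, c=-2) to (i=3, c=0): slope 2, span 1
hull edge (i=3, c=0) to (i=4, c=3): slope 3, span 1
hull edge (i=4, c=3) to (i=5, c=7): slope 4, span 1
Factored form: p(x) = 7 ⊗ (x ⊕ (-4)) ⊗ (x ⊕ (-3)) ⊗ (x ⊕ (-2)) ⊗ (x ⊕ 1/2) ⊗ (x ⊕ 1/2)
Answer: roots = -4 (mult 1), -3 (mult 1), -2 (mult 1), 1/2 (mult 2)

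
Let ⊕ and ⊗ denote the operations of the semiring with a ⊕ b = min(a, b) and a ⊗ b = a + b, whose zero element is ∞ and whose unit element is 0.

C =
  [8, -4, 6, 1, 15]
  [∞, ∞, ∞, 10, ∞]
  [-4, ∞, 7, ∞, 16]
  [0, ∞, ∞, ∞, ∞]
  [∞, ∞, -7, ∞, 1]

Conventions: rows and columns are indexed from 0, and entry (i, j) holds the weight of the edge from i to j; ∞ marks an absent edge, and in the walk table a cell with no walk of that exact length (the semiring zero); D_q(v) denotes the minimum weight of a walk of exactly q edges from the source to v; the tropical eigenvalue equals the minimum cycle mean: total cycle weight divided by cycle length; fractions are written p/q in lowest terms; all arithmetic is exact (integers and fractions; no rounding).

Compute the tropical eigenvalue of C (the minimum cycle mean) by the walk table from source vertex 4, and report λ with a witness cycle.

q=0: [∞, ∞, ∞, ∞, 0]
q=1: [∞, ∞, -7, ∞, 1]
q=2: [-11, ∞, -6, ∞, 2]
q=3: [-10, -15, -5, -10, 3]
q=4: [-10, -14, -4, -9, 4]
q=5: [-9, -14, -4, -9, 5]
Optimal cycle mean attained by: cycle 0->3->0, total 1 + 0, length 2.
Answer: λ = 1/2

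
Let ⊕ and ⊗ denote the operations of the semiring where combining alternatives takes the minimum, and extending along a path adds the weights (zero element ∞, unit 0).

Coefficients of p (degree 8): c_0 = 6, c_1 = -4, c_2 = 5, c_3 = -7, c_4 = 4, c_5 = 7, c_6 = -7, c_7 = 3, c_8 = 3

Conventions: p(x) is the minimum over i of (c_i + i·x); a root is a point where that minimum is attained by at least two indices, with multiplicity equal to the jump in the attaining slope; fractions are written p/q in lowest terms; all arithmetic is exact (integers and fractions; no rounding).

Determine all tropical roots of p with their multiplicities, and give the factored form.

hull edge (i=0, c=6) to (i=1, c=-4): slope -10, span 1
hull edge (i=1, c=-4) to (i=3, c=-7): slope -3/2, span 2
hull edge (i=3, c=-7) to (i=6, c=-7): slope 0, span 3
hull edge (i=6, c=-7) to (i=8, c=3): slope 5, span 2
Factored form: p(x) = 3 ⊗ (x ⊕ (-5)) ⊗ (x ⊕ (-5)) ⊗ (x ⊕ 0) ⊗ (x ⊕ 0) ⊗ (x ⊕ 0) ⊗ (x ⊕ 3/2) ⊗ (x ⊕ 3/2) ⊗ (x ⊕ 10)
Answer: roots = -5 (mult 2), 0 (mult 3), 3/2 (mult 2), 10 (mult 1)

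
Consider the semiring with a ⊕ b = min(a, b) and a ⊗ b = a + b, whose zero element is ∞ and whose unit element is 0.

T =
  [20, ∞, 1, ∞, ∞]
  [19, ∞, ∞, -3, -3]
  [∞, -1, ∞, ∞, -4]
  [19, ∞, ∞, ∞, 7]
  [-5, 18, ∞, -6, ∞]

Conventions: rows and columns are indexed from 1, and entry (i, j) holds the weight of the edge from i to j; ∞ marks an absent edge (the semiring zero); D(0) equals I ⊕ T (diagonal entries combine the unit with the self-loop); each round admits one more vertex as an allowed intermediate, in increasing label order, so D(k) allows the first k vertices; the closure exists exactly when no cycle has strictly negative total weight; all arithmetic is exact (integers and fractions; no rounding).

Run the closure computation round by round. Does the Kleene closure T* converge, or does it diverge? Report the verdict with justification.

D(0):
  [0, ∞, 1, ∞, ∞]
  [19, 0, ∞, -3, -3]
  [∞, -1, 0, ∞, -4]
  [19, ∞, ∞, 0, 7]
  [-5, 18, ∞, -6, 0]
D(1):
  [0, ∞, 1, ∞, ∞]
  [19, 0, 20, -3, -3]
  [∞, -1, 0, ∞, -4]
  [19, ∞, 20, 0, 7]
  [-5, 18, -4, -6, 0]
D(2):
  [0, ∞, 1, ∞, ∞]
  [19, 0, 20, -3, -3]
  [18, -1, 0, -4, -4]
  [19, ∞, 20, 0, 7]
  [-5, 18, -4, -6, 0]
Detection: at round 3, diagonal entry (5, 5) turns strictly negative.
Key observation: the cycle 5->1->3->2->5 has total weight (-5) + 1 + (-1) + (-3), which is strictly negative.
Answer: DIVERGES — negative cycle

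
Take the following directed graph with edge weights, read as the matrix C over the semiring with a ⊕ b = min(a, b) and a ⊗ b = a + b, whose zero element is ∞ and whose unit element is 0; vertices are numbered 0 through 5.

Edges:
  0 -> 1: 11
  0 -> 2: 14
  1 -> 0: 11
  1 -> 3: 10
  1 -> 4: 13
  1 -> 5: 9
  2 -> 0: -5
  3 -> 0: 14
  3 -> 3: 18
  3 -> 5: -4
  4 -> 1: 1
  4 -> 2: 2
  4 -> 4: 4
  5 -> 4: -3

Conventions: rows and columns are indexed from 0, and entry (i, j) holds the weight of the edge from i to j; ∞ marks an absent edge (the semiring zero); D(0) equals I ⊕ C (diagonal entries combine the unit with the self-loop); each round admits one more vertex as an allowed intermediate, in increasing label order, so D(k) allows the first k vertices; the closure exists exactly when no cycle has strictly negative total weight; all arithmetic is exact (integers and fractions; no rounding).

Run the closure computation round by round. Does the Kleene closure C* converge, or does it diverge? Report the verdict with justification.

D(0):
  [0, 11, 14, ∞, ∞, ∞]
  [11, 0, ∞, 10, 13, 9]
  [-5, ∞, 0, ∞, ∞, ∞]
  [14, ∞, ∞, 0, ∞, -4]
  [∞, 1, 2, ∞, 0, ∞]
  [∞, ∞, ∞, ∞, -3, 0]
D(1):
  [0, 11, 14, ∞, ∞, ∞]
  [11, 0, 25, 10, 13, 9]
  [-5, 6, 0, ∞, ∞, ∞]
  [14, 25, 28, 0, ∞, -4]
  [∞, 1, 2, ∞, 0, ∞]
  [∞, ∞, ∞, ∞, -3, 0]
D(2):
  [0, 11, 14, 21, 24, 20]
  [11, 0, 25, 10, 13, 9]
  [-5, 6, 0, 16, 19, 15]
  [14, 25, 28, 0, 38, -4]
  [12, 1, 2, 11, 0, 10]
  [∞, ∞, ∞, ∞, -3, 0]
D(3):
  [0, 11, 14, 21, 24, 20]
  [11, 0, 25, 10, 13, 9]
  [-5, 6, 0, 16, 19, 15]
  [14, 25, 28, 0, 38, -4]
  [-3, 1, 2, 11, 0, 10]
  [∞, ∞, ∞, ∞, -3, 0]
D(4):
  [0, 11, 14, 21, 24, 17]
  [11, 0, 25, 10, 13, 6]
  [-5, 6, 0, 16, 19, 12]
  [14, 25, 28, 0, 38, -4]
  [-3, 1, 2, 11, 0, 7]
  [∞, ∞, ∞, ∞, -3, 0]
D(5):
  [0, 11, 14, 21, 24, 17]
  [10, 0, 15, 10, 13, 6]
  [-5, 6, 0, 16, 19, 12]
  [14, 25, 28, 0, 38, -4]
  [-3, 1, 2, 11, 0, 7]
  [-6, -2, -1, 8, -3, 0]
D(6):
  [0, 11, 14, 21, 14, 17]
  [0, 0, 5, 10, 3, 6]
  [-5, 6, 0, 16, 9, 12]
  [-10, -6, -5, 0, -7, -4]
  [-3, 1, 2, 11, 0, 7]
  [-6, -2, -1, 8, -3, 0]
Key observation: every diagonal entry stays at the unit through all rounds, so no improving cycle exists.
Answer: CONVERGES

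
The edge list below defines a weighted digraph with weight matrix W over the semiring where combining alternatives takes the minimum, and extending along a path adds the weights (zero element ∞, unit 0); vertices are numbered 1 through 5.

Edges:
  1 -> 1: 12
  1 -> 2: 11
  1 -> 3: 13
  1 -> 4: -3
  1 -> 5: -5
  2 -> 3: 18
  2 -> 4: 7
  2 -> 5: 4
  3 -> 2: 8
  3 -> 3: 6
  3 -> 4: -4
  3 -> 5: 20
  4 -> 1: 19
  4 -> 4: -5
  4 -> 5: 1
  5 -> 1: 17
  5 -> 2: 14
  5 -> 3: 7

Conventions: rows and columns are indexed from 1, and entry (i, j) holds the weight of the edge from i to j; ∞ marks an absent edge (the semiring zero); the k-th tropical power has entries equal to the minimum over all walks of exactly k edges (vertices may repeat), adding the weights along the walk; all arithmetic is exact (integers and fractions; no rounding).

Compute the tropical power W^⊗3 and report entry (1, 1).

W^⊗2:
  [12, 9, 2, -8, -2]
  [21, 18, 11, 2, 8]
  [15, 14, 12, -9, -3]
  [14, 15, 8, -10, -4]
  [29, 15, 13, 3, 12]
W^⊗3:
  [11, 10, 5, -13, -7]
  [21, 19, 15, -3, 3]
  [10, 11, 4, -14, -8]
  [9, 10, 3, -15, -9]
  [22, 21, 19, -2, 4]
Key observation: the optimum is the walk 1->4->4->1, with weight (-3) + (-5) + 19 = 11.
Optimal value attained by: walk 1->4->4->1.
Answer: (W^⊗3)[1][1] = 11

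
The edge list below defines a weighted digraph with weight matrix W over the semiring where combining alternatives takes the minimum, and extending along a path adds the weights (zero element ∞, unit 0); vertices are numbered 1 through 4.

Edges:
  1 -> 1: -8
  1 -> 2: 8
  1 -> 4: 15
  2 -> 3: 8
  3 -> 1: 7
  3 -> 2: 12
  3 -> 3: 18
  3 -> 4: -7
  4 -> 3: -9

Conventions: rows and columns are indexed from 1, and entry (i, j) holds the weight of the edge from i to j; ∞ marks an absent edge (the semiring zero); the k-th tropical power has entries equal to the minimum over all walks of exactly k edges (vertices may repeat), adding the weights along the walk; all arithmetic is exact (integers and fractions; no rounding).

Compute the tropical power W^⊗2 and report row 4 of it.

W^⊗2:
  [-16, 0, 6, 7]
  [15, 20, 26, 1]
  [-1, 15, -16, 11]
  [-2, 3, 9, -16]
Answer: row 4 of W^⊗2 = [-2, 3, 9, -16]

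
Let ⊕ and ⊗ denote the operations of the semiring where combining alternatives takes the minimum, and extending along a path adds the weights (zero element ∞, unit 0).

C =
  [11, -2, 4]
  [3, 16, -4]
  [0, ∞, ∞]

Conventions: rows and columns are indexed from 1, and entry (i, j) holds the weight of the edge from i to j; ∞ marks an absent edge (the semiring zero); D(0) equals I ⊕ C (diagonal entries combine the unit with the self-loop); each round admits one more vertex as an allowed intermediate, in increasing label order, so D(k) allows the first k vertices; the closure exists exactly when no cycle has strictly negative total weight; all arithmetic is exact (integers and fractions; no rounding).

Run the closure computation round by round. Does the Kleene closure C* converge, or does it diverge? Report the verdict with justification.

D(0):
  [0, -2, 4]
  [3, 0, -4]
  [0, ∞, 0]
D(1):
  [0, -2, 4]
  [3, 0, -4]
  [0, -2, 0]
Detection: at round 2, diagonal entry (3, 3) turns strictly negative.
Key observation: the cycle 3->1->2->3 has total weight 0 + (-2) + (-4), which is strictly negative.
Answer: DIVERGES — negative cycle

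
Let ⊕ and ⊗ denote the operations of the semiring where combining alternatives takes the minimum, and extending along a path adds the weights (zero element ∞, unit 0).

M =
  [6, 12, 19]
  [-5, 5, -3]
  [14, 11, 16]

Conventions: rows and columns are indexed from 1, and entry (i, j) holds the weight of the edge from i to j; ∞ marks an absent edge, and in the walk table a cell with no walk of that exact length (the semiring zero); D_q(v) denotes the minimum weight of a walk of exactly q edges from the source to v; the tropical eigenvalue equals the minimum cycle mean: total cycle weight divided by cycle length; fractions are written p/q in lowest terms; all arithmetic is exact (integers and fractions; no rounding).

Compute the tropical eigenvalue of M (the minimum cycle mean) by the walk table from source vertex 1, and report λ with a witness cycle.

q=0: [0, ∞, ∞]
q=1: [6, 12, 19]
q=2: [7, 17, 9]
q=3: [12, 19, 14]
Optimal cycle mean attained by: cycle 1->2->1, total 12 + (-5), length 2.
Answer: λ = 7/2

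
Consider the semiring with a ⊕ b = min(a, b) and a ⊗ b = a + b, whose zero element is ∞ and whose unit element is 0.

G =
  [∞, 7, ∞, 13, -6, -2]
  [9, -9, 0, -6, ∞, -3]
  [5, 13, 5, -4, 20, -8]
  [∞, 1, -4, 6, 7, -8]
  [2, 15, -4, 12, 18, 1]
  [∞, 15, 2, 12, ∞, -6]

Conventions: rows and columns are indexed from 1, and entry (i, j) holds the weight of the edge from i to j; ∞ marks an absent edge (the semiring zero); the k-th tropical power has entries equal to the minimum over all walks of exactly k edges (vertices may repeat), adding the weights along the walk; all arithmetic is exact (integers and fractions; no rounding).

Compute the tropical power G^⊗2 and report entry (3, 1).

G^⊗2:
  [-4, -2, -10, 1, 12, -8]
  [0, -18, -10, -15, 1, -14]
  [10, -3, -8, 1, -1, -14]
  [1, -8, -6, -8, 13, -14]
  [1, 6, 1, -8, -4, -12]
  [7, 6, -4, -2, 19, -12]
Key observation: the optimum is the walk 3->3->1, with weight 5 + 5 = 10.
Optimal value attained by: walk 3->3->1.
Answer: (G^⊗2)[3][1] = 10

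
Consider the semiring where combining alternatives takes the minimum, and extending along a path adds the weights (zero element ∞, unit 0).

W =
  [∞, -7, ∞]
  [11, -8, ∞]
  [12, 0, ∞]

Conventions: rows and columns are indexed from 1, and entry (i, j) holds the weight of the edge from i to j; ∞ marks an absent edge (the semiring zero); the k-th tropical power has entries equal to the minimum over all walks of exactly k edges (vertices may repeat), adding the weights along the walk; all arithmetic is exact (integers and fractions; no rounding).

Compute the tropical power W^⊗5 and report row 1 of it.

W^⊗2:
  [4, -15, ∞]
  [3, -16, ∞]
  [11, -8, ∞]
W^⊗3:
  [-4, -23, ∞]
  [-5, -24, ∞]
  [3, -16, ∞]
W^⊗4:
  [-12, -31, ∞]
  [-13, -32, ∞]
  [-5, -24, ∞]
W^⊗5:
  [-20, -39, ∞]
  [-21, -40, ∞]
  [-13, -32, ∞]
Answer: row 1 of W^⊗5 = [-20, -39, ∞]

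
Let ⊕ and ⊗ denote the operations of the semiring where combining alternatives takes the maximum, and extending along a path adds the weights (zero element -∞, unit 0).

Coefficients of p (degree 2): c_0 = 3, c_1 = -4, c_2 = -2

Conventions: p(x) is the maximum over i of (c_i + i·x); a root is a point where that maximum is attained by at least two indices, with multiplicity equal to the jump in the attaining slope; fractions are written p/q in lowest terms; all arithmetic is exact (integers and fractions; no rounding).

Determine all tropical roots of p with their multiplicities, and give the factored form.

hull edge (i=0, c=3) to (i=2, c=-2): slope -5/2, span 2
Factored form: p(x) = -2 ⊗ (x ⊕ 5/2) ⊗ (x ⊕ 5/2)
Answer: roots = 5/2 (mult 2)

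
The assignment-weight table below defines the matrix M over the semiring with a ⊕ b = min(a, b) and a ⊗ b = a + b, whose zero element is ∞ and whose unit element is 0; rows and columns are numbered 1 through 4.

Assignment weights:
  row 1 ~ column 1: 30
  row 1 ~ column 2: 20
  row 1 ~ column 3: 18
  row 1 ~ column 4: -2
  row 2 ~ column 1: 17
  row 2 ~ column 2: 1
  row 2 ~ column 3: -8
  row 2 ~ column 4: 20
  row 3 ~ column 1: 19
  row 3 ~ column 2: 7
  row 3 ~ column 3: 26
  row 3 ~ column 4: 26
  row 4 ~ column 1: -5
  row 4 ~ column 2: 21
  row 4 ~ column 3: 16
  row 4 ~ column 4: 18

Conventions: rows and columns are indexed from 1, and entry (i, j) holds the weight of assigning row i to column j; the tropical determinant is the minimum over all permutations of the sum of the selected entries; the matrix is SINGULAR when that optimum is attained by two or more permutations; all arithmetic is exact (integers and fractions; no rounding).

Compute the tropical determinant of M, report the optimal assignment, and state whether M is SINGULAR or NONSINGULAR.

σ = (1, 2, 3, 4): 30 + 1 + 26 + 18 = 75
σ = (1, 2, 4, 3): 30 + 1 + 26 + 16 = 73
σ = (1, 3, 2, 4): 30 + (-8) + 7 + 18 = 47
σ = (1, 3, 4, 2): 30 + (-8) + 26 + 21 = 69
σ = (1, 4, 2, 3): 30 + 20 + 7 + 16 = 73
σ = (1, 4, 3, 2): 30 + 20 + 26 + 21 = 97
σ = (2, 1, 3, 4): 20 + 17 + 26 + 18 = 81
σ = (2, 1, 4, 3): 20 + 17 + 26 + 16 = 79
σ = (2, 3, 1, 4): 20 + (-8) + 19 + 18 = 49
σ = (2, 3, 4, 1): 20 + (-8) + 26 + (-5) = 33
σ = (2, 4, 1, 3): 20 + 20 + 19 + 16 = 75
σ = (2, 4, 3, 1): 20 + 20 + 26 + (-5) = 61
σ = (3, 1, 2, 4): 18 + 17 + 7 + 18 = 60
σ = (3, 1, 4, 2): 18 + 17 + 26 + 21 = 82
σ = (3, 2, 1, 4): 18 + 1 + 19 + 18 = 56
σ = (3, 2, 4, 1): 18 + 1 + 26 + (-5) = 40
σ = (3, 4, 1, 2): 18 + 20 + 19 + 21 = 78
σ = (3, 4, 2, 1): 18 + 20 + 7 + (-5) = 40
σ = (4, 1, 2, 3): (-2) + 17 + 7 + 16 = 38
σ = (4, 1, 3, 2): (-2) + 17 + 26 + 21 = 62
σ = (4, 2, 1, 3): (-2) + 1 + 19 + 16 = 34
σ = (4, 2, 3, 1): (-2) + 1 + 26 + (-5) = 20
σ = (4, 3, 1, 2): (-2) + (-8) + 19 + 21 = 30
σ = (4, 3, 2, 1): (-2) + (-8) + 7 + (-5) = -8
Optimal value attained by: σ = (4, 3, 2, 1).
Answer: det⊕(M) = -8; verdict: NONSINGULAR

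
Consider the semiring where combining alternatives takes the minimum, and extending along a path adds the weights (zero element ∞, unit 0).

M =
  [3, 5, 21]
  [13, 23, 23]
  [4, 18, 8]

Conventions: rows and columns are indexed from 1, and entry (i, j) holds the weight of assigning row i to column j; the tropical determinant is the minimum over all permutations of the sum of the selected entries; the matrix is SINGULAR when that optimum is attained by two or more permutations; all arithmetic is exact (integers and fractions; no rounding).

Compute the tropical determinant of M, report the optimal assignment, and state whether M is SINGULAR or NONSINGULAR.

σ = (1, 2, 3): 3 + 23 + 8 = 34
σ = (1, 3, 2): 3 + 23 + 18 = 44
σ = (2, 1, 3): 5 + 13 + 8 = 26
σ = (2, 3, 1): 5 + 23 + 4 = 32
σ = (3, 1, 2): 21 + 13 + 18 = 52
σ = (3, 2, 1): 21 + 23 + 4 = 48
Optimal value attained by: σ = (2, 1, 3).
Answer: det⊕(M) = 26; verdict: NONSINGULAR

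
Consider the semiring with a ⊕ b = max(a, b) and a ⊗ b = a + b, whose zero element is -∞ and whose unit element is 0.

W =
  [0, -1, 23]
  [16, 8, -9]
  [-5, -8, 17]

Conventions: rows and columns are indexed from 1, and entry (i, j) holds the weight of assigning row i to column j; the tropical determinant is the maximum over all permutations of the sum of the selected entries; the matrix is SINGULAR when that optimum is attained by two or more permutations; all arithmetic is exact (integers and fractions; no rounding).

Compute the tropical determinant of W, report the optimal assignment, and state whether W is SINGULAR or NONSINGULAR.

σ = (1, 2, 3): 0 + 8 + 17 = 25
σ = (1, 3, 2): 0 + (-9) + (-8) = -17
σ = (2, 1, 3): (-1) + 16 + 17 = 32
σ = (2, 3, 1): (-1) + (-9) + (-5) = -15
σ = (3, 1, 2): 23 + 16 + (-8) = 31
σ = (3, 2, 1): 23 + 8 + (-5) = 26
Optimal value attained by: σ = (2, 1, 3).
Answer: det⊕(W) = 32; verdict: NONSINGULAR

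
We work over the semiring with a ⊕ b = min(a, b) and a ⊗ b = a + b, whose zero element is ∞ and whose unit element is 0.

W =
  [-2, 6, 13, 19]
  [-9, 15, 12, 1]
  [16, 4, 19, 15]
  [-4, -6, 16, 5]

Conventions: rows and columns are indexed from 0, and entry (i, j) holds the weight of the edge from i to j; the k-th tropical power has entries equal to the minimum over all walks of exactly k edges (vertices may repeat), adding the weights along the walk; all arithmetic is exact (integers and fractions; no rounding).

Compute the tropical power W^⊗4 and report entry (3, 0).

W^⊗2:
  [-4, 4, 11, 7]
  [-11, -5, 4, 6]
  [-5, 9, 16, 5]
  [-15, -1, 6, -5]
W^⊗3:
  [-6, 1, 9, 5]
  [-14, -5, 2, -4]
  [-7, -1, 8, 10]
  [-17, -11, -2, 0]
W^⊗4:
  [-8, -1, 7, 2]
  [-16, -10, -1, -4]
  [-10, -1, 6, 0]
  [-20, -11, -4, -10]
Key observation: the optimum is the walk 3->1->3->1->0, with weight (-6) + 1 + (-6) + (-9) = -20.
Optimal value attained by: walk 3->1->3->1->0.
Answer: (W^⊗4)[3][0] = -20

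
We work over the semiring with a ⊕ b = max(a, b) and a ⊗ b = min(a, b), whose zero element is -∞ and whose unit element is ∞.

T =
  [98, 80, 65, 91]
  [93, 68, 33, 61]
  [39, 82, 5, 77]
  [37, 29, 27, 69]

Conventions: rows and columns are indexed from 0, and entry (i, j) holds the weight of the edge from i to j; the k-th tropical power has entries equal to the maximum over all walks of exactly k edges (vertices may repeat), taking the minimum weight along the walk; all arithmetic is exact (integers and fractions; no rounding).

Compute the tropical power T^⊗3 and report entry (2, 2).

T^⊗2:
  [98, 80, 65, 91]
  [93, 80, 65, 91]
  [82, 68, 39, 69]
  [37, 37, 37, 69]
T^⊗3:
  [98, 80, 65, 91]
  [93, 80, 65, 91]
  [82, 80, 65, 82]
  [37, 37, 37, 69]
Key observation: the optimum is the walk 2->1->0->2, with weight 82 min 93 min 65 = 65.
Optimal value attained by: walk 2->1->0->2.
Answer: (T^⊗3)[2][2] = 65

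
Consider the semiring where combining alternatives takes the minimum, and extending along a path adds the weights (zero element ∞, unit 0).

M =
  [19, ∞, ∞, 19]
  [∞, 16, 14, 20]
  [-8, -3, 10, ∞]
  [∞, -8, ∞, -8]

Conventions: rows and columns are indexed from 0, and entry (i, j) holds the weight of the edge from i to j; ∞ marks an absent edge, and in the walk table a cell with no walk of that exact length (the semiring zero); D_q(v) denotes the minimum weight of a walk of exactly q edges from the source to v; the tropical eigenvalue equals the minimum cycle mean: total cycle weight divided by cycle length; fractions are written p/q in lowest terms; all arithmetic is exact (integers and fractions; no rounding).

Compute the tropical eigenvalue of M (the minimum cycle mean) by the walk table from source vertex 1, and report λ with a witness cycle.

q=0: [∞, 0, ∞, ∞]
q=1: [∞, 16, 14, 20]
q=2: [6, 11, 24, 12]
q=3: [16, 4, 25, 4]
q=4: [17, -4, 18, -4]
Optimal cycle mean attained by: cycle 3->3, total (-8), length 1.
Answer: λ = -8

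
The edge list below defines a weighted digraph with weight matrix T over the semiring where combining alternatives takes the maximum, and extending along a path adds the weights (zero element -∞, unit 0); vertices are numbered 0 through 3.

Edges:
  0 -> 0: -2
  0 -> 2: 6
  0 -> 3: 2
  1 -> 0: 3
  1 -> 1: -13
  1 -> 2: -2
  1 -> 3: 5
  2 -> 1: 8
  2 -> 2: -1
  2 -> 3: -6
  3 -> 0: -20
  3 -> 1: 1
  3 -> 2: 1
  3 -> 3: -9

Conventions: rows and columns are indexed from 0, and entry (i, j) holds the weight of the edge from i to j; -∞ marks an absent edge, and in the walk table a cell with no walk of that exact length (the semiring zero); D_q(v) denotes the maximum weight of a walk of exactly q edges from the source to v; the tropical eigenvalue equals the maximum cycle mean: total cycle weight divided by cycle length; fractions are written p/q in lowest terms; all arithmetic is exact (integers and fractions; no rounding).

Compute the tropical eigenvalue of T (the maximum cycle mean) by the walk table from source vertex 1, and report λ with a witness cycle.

q=0: [-∞, 0, -∞, -∞]
q=1: [3, -13, -2, 5]
q=2: [1, 6, 9, 5]
q=3: [9, 17, 8, 11]
q=4: [20, 16, 15, 22]
Optimal cycle mean attained by: cycle 0->2->1->0, total 6 + 8 + 3, length 3.
Answer: λ = 17/3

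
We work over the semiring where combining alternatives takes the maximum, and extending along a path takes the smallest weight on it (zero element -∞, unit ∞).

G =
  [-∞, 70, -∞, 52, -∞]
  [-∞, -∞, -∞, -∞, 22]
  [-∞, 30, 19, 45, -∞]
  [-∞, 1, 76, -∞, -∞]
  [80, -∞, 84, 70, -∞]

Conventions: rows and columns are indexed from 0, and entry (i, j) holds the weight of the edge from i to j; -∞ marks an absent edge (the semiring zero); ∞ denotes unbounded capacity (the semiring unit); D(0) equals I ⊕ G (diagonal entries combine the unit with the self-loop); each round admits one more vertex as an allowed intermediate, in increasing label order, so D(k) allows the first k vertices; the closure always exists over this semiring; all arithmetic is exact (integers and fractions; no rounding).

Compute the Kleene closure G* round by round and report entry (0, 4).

D(0):
  [∞, 70, -∞, 52, -∞]
  [-∞, ∞, -∞, -∞, 22]
  [-∞, 30, ∞, 45, -∞]
  [-∞, 1, 76, ∞, -∞]
  [80, -∞, 84, 70, ∞]
D(1):
  [∞, 70, -∞, 52, -∞]
  [-∞, ∞, -∞, -∞, 22]
  [-∞, 30, ∞, 45, -∞]
  [-∞, 1, 76, ∞, -∞]
  [80, 70, 84, 70, ∞]
D(2):
  [∞, 70, -∞, 52, 22]
  [-∞, ∞, -∞, -∞, 22]
  [-∞, 30, ∞, 45, 22]
  [-∞, 1, 76, ∞, 1]
  [80, 70, 84, 70, ∞]
D(3):
  [∞, 70, -∞, 52, 22]
  [-∞, ∞, -∞, -∞, 22]
  [-∞, 30, ∞, 45, 22]
  [-∞, 30, 76, ∞, 22]
  [80, 70, 84, 70, ∞]
D(4):
  [∞, 70, 52, 52, 22]
  [-∞, ∞, -∞, -∞, 22]
  [-∞, 30, ∞, 45, 22]
  [-∞, 30, 76, ∞, 22]
  [80, 70, 84, 70, ∞]
D(5):
  [∞, 70, 52, 52, 22]
  [22, ∞, 22, 22, 22]
  [22, 30, ∞, 45, 22]
  [22, 30, 76, ∞, 22]
  [80, 70, 84, 70, ∞]
Answer: G*[0][4] = 22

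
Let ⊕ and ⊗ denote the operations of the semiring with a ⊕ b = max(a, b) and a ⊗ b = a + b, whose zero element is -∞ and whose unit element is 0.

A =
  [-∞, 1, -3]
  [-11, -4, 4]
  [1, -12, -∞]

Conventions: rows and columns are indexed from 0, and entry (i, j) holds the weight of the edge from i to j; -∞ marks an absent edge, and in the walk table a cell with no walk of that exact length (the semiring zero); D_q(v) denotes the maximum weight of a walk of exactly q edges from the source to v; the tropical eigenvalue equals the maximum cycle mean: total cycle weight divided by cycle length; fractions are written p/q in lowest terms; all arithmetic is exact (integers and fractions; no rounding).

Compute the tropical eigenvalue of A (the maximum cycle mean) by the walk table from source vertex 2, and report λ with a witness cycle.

q=0: [-∞, -∞, 0]
q=1: [1, -12, -∞]
q=2: [-23, 2, -2]
q=3: [-1, -2, 6]
Optimal cycle mean attained by: cycle 0->1->2->0, total 1 + 4 + 1, length 3.
Answer: λ = 2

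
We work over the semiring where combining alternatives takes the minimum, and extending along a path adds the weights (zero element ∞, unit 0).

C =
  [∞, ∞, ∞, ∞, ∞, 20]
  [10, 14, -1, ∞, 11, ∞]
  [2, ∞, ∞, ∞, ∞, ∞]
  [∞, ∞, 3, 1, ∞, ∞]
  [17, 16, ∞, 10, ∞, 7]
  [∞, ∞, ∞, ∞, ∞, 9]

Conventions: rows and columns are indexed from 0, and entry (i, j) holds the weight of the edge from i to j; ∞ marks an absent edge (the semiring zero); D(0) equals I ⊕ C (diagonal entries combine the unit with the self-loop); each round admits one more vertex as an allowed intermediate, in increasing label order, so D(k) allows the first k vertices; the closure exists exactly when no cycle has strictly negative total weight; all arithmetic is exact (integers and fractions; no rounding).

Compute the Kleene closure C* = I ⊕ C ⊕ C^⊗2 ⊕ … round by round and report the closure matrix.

D(0):
  [0, ∞, ∞, ∞, ∞, 20]
  [10, 0, -1, ∞, 11, ∞]
  [2, ∞, 0, ∞, ∞, ∞]
  [∞, ∞, 3, 0, ∞, ∞]
  [17, 16, ∞, 10, 0, 7]
  [∞, ∞, ∞, ∞, ∞, 0]
D(1):
  [0, ∞, ∞, ∞, ∞, 20]
  [10, 0, -1, ∞, 11, 30]
  [2, ∞, 0, ∞, ∞, 22]
  [∞, ∞, 3, 0, ∞, ∞]
  [17, 16, ∞, 10, 0, 7]
  [∞, ∞, ∞, ∞, ∞, 0]
D(2):
  [0, ∞, ∞, ∞, ∞, 20]
  [10, 0, -1, ∞, 11, 30]
  [2, ∞, 0, ∞, ∞, 22]
  [∞, ∞, 3, 0, ∞, ∞]
  [17, 16, 15, 10, 0, 7]
  [∞, ∞, ∞, ∞, ∞, 0]
D(3):
  [0, ∞, ∞, ∞, ∞, 20]
  [1, 0, -1, ∞, 11, 21]
  [2, ∞, 0, ∞, ∞, 22]
  [5, ∞, 3, 0, ∞, 25]
  [17, 16, 15, 10, 0, 7]
  [∞, ∞, ∞, ∞, ∞, 0]
D(4):
  [0, ∞, ∞, ∞, ∞, 20]
  [1, 0, -1, ∞, 11, 21]
  [2, ∞, 0, ∞, ∞, 22]
  [5, ∞, 3, 0, ∞, 25]
  [15, 16, 13, 10, 0, 7]
  [∞, ∞, ∞, ∞, ∞, 0]
D(5):
  [0, ∞, ∞, ∞, ∞, 20]
  [1, 0, -1, 21, 11, 18]
  [2, ∞, 0, ∞, ∞, 22]
  [5, ∞, 3, 0, ∞, 25]
  [15, 16, 13, 10, 0, 7]
  [∞, ∞, ∞, ∞, ∞, 0]
D(6):
  [0, ∞, ∞, ∞, ∞, 20]
  [1, 0, -1, 21, 11, 18]
  [2, ∞, 0, ∞, ∞, 22]
  [5, ∞, 3, 0, ∞, 25]
  [15, 16, 13, 10, 0, 7]
  [∞, ∞, ∞, ∞, ∞, 0]
Answer: C* = [[0, ∞, ∞, ∞, ∞, 20], [1, 0, -1, 21, 11, 18], [2, ∞, 0, ∞, ∞, 22], [5, ∞, 3, 0, ∞, 25], [15, 16, 13, 10, 0, 7], [∞, ∞, ∞, ∞, ∞, 0]]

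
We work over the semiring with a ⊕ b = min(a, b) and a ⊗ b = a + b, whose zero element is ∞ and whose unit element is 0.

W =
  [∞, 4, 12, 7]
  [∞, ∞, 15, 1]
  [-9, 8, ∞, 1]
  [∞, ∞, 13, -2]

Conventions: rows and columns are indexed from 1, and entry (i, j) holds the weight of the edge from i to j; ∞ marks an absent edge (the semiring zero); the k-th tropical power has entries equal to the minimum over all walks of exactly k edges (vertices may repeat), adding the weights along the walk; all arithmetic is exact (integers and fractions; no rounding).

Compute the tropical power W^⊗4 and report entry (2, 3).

W^⊗2:
  [3, 20, 19, 5]
  [6, 23, 14, -1]
  [∞, -5, 3, -2]
  [4, 21, 11, -4]
W^⊗3:
  [10, 7, 15, 3]
  [5, 10, 12, -3]
  [-6, 11, 10, -4]
  [2, 8, 9, -6]
W^⊗4:
  [6, 14, 16, 1]
  [3, 9, 10, -5]
  [1, -2, 6, -6]
  [0, 6, 7, -8]
Key observation: the optimum is the walk 2->4->4->4->3, with weight 1 + (-2) + (-2) + 13 = 10.
Optimal value attained by: walk 2->4->4->4->3.
Answer: (W^⊗4)[2][3] = 10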